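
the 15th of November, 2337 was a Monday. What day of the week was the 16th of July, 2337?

Friday

Count forward from the earlier date (July 16, 2337) to the later (November 15, 2337):
July 2337: 31 − 16 = 15 days remain.
Then August (31), September (30), October (31): 31 + 30 + 31 = 92 days.
November 1–15, 2337: 15 days.
Total: 15 + 92 + 15 = 122 days.
122 mod 7 = 3, so 3 days before Monday is Friday.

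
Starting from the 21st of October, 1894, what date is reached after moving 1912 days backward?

the 27th of July, 1889

Count 1912 days before October 21, 1894:
July 27, 1889 → July 27, 1890: 365 days.
July 27, 1890 → July 27, 1891: 365 days.
July 27, 1891 → July 27, 1892: 366 days (1892 is a leap year).
July 27, 1892 → July 27, 1893: 365 days.
July 27, 1893 → July 27, 1894: 365 days.
July 1894: 31 − 27 = 4 days remain.
Then August (31), September (30): 31 + 30 = 61 days.
October 1–21, 1894: 21 days.
Residual: 86 days.
Total: 1912 days.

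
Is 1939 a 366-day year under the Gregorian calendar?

1939 is not a leap year.

No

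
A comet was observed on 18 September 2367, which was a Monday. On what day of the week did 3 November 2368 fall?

Sunday

Day-of-year of September 18, 2367: 261.
Day-of-year of November 3, 2368: 308.
2367 has 365 days, so 365 − 261 = 104 days remain in 2367.
Total: 104 + 308 = 412 days.
412 mod 7 = 6, so 6 days after Monday is Sunday.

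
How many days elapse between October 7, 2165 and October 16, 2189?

From October 7, 2165 to October 7, 2189: 24 years, of which 6 contain a Feb 29 — 18×365 + 6×366 = 8766 days.
Within October 2189: 16 − 7 = 9 days.
Total: 8775 days.

8775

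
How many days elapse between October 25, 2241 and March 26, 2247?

Day-of-year of October 25, 2241: 298.
Day-of-year of March 26, 2247: 85.
2241 has 365 days, so 365 − 298 = 67 days remain in 2241.
Full years: 2242: 365; 2243: 365; 2244: 366; 2245: 365; 2246: 365. Sum = 1826.
Total: 67 + 1826 + 85 = 1978 days.

1978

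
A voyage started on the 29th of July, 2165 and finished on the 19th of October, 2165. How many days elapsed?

July 2165: 31 − 29 = 2 days remain.
Then August (31), September (30): 31 + 30 = 61 days.
October 1–19, 2165: 19 days.
Total: 2 + 61 + 19 = 82 days.

82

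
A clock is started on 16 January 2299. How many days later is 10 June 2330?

Day-of-year of January 16, 2299: 16.
Day-of-year of June 10, 2330: 161.
2299 has 365 days, so 365 − 16 = 349 days remain in 2299.
Full years 2300–2329: 23 common + 7 leap = 23×365 + 7×366 = 10957 days.
Total: 349 + 10957 + 161 = 11467 days.

11467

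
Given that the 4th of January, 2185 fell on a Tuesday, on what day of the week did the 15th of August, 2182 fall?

Thursday

Count forward from the earlier date (August 15, 2182) to the later (January 4, 2185):
Day-of-year of August 15, 2182: 227.
Day-of-year of January 4, 2185: 4.
2182 has 365 days, so 365 − 227 = 138 days remain in 2182.
Full years: 2183: 365; 2184: 366. Sum = 731.
Total: 138 + 731 + 4 = 873 days.
873 mod 7 = 5, so 5 days before Tuesday is Thursday.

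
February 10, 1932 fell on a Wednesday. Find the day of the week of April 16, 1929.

Tuesday

Count forward from the earlier date (April 16, 1929) to the later (February 10, 1932):
Day-of-year of April 16, 1929: 106.
Day-of-year of February 10, 1932: 41.
1929 has 365 days, so 365 − 106 = 259 days remain in 1929.
Full years: 1930: 365; 1931: 365. Sum = 730.
Total: 259 + 730 + 41 = 1030 days.
1030 mod 7 = 1, so 1 day before Wednesday is Tuesday.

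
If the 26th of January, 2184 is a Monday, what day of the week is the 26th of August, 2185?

January 26, 2184 → January 26, 2185: 366 days (2184 is a leap year).
January 2185: 31 − 26 = 5 days remain.
Then February 2185 (28), March (31), April (30), May (31), June (30), July (31): 28 + 31 + 30 + 31 + 30 + 31 = 181 days.
August 1–26, 2185: 26 days.
Residual: 212 days.
Total: 578 days.
578 mod 7 = 4, so 4 days after Monday is Friday.

Friday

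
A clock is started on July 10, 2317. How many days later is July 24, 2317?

14

Within July 2317: 24 − 10 = 14 days.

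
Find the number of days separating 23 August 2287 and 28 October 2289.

August 23, 2287 → August 23, 2288: 366 days (2288 is a leap year).
August 23, 2288 → August 23, 2289: 365 days.
August 2289: 31 − 23 = 8 days remain.
Then September (30): 30 days.
October 1–28, 2289: 28 days.
Residual: 66 days.
Total: 797 days.

797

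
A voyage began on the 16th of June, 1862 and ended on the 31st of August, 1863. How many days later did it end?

Day-of-year of June 16, 1862: 167.
Day-of-year of August 31, 1863: 243.
1862 has 365 days, so 365 − 167 = 198 days remain in 1862.
Total: 198 + 243 = 441 days.

441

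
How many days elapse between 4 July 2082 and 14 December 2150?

24999

Day-of-year of July 4, 2082: 185.
Day-of-year of December 14, 2150: 348.
2082 has 365 days, so 365 − 185 = 180 days remain in 2082.
Full years 2083–2149: 51 common + 16 leap = 51×365 + 16×366 = 24471 days.
Total: 180 + 24471 + 348 = 24999 days.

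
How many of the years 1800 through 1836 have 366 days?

Years divisible by 4 in [1800, 1836]: 1800, 1804, 1808, 1812, 1816, 1820, 1824, 1828, 1832, 1836.
Of these, 1800 is divisible by 100 but not 400, so not leap.
Leap years: 10 − 1 = 9.

9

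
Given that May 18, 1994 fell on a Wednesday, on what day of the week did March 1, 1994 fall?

Tuesday

Count forward from the earlier date (March 1, 1994) to the later (May 18, 1994):
March 1994: 31 − 1 = 30 days remain.
Then April (30): 30 days.
May 1–18, 1994: 18 days.
Total: 30 + 30 + 18 = 78 days.
78 mod 7 = 1, so 1 day before Wednesday is Tuesday.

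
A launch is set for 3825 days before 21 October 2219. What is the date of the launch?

1 May 2209

Count 3825 days before October 21, 2219:
Day-of-year of May 1, 2209: 121.
Day-of-year of October 21, 2219: 294.
2209 has 365 days, so 365 − 121 = 244 days remain in 2209.
Full years 2210–2218: 7 common + 2 leap = 7×365 + 2×366 = 3287 days.
Total: 244 + 3287 + 294 = 3825 days.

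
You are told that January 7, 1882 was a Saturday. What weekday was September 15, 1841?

Wednesday

Count forward from the earlier date (September 15, 1841) to the later (January 7, 1882):
From September 15, 1841 to September 15, 1881: 40 years, of which 10 contain a Feb 29 — 30×365 + 10×366 = 14610 days.
September 1881: 30 − 15 = 15 days remain.
Then October (31), November (30), December (31): 31 + 30 + 31 = 92 days.
January 1–7, 1882: 7 days.
Residual: 114 days.
Total: 14724 days.
14724 mod 7 = 3, so 3 days before Saturday is Wednesday.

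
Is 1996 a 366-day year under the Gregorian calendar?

Yes

1996 is a leap year.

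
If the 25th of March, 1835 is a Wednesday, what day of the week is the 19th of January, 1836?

Tuesday

March 1835: 31 − 25 = 6 days remain.
Then 9 full months totalling 275 days.
January 1–19, 1836: 19 days.
Residual: 300 days.
Total: 300 days.
300 mod 7 = 6, so 6 days after Wednesday is Tuesday.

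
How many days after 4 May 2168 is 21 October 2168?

170

May 2168: 31 − 4 = 27 days remain.
Then June (30), July (31), August (31), September (30): 30 + 31 + 31 + 30 = 122 days.
October 1–21, 2168: 21 days.
Total: 27 + 122 + 21 = 170 days.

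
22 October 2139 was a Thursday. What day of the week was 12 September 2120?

Count forward from the earlier date (September 12, 2120) to the later (October 22, 2139):
Day-of-year of September 12, 2120: 256.
Day-of-year of October 22, 2139: 295.
2120 has 366 days, so 366 − 256 = 110 days remain in 2120.
Full years 2121–2138: 14 common + 4 leap = 14×365 + 4×366 = 6574 days.
Total: 110 + 6574 + 295 = 6979 days.
6979 is a multiple of 7, so 12 September 2120 falls on the same weekday: Thursday.

Thursday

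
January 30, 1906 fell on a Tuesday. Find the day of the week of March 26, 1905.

Sunday

Count forward from the earlier date (March 26, 1905) to the later (January 30, 1906):
March 1905: 31 − 26 = 5 days remain.
Then 9 full months totalling 275 days.
January 1–30, 1906: 30 days.
Residual: 310 days.
Total: 310 days.
310 mod 7 = 2, so 2 days before Tuesday is Sunday.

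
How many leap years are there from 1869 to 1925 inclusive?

13

Years divisible by 4: 1872, 1876, …, 1924 — 14 in all.
Of these, 1900 is divisible by 100 but not 400, so not leap.
Leap years: 14 − 1 = 13.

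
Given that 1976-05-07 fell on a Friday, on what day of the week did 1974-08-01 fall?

Count forward from the earlier date (August 1, 1974) to the later (May 7, 1976):
August 1, 1974 → August 1, 1975: 365 days.
August 1975: 31 − 1 = 30 days remain.
Then September (30), October (31), November (30), December (31), January (31), February 1976 (29), March (31), April (30): 30 + 31 + 30 + 31 + 31 + 29 + 31 + 30 = 243 days.
May 1–7, 1976: 7 days.
Residual: 280 days.
Total: 645 days.
645 mod 7 = 1, so 1 day before Friday is Thursday.

Thursday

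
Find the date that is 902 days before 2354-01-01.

2351-07-14

Count 902 days before January 1, 2354:
July 14, 2351 → July 14, 2352: 366 days (2352 is a leap year).
July 14, 2352 → July 14, 2353: 365 days.
July 2353: 31 − 14 = 17 days remain.
Then August (31), September (30), October (31), November (30), December (31): 31 + 30 + 31 + 30 + 31 = 153 days.
January 1, 2354: 1 day.
Residual: 171 days.
Total: 902 days.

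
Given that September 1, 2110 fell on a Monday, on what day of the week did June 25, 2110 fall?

Count forward from the earlier date (June 25, 2110) to the later (September 1, 2110):
June 2110: 30 − 25 = 5 days remain.
Then July (31), August (31): 31 + 31 = 62 days.
September 1, 2110: 1 day.
Total: 5 + 62 + 1 = 68 days.
68 mod 7 = 5, so 5 days before Monday is Wednesday.

Wednesday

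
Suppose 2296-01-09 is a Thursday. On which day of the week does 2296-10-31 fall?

Saturday

January 2296: 31 − 9 = 22 days remain.
Then February 2296 (29), March (31), April (30), May (31), June (30), July (31), August (31), September (30): 29 + 31 + 30 + 31 + 30 + 31 + 31 + 30 = 243 days.
October 1–31, 2296: 31 days.
Total: 22 + 243 + 31 = 296 days.
296 mod 7 = 2, so 2 days after Thursday is Saturday.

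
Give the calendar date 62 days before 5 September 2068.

5 July 2068

Count 62 days before September 5, 2068:
July 2068: 31 − 5 = 26 days remain.
Then August (31): 31 days.
September 1–5, 2068: 5 days.
Total: 26 + 31 + 5 = 62 days.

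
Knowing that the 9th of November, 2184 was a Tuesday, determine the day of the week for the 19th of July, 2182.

Friday

Count forward from the earlier date (July 19, 2182) to the later (November 9, 2184):
Day-of-year of July 19, 2182: 200.
Day-of-year of November 9, 2184: 314.
2182 has 365 days, so 365 − 200 = 165 days remain in 2182.
Full years: 2183: 365. Sum = 365.
Total: 165 + 365 + 314 = 844 days.
844 mod 7 = 4, so 4 days before Tuesday is Friday.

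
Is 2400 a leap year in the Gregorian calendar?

Yes

2400 is a leap year (divisible by 400).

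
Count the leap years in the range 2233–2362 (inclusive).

31

Years divisible by 4: 2236, 2240, …, 2360 — 32 in all.
Of these, 2300 is divisible by 100 but not 400, so not leap.
Leap years: 32 − 1 = 31.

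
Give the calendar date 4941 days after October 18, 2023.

April 28, 2037

Count 4941 days after October 18, 2023:
From October 18, 2023 to October 18, 2036: 13 years, of which 4 contain a Feb 29 — 9×365 + 4×366 = 4749 days.
October 2036: 31 − 18 = 13 days remain.
Then November (30), December (31), January (31), February 2037 (28), March (31): 30 + 31 + 31 + 28 + 31 = 151 days.
April 1–28, 2037: 28 days.
Residual: 192 days.
Total: 4941 days.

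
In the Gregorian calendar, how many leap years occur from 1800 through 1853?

Years divisible by 4: 1800, 1804, …, 1852 — 14 in all.
Of these, 1800 is divisible by 100 but not 400, so not leap.
Leap years: 14 − 1 = 13.

13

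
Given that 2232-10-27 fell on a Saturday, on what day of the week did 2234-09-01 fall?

Day-of-year of October 27, 2232: 301.
Day-of-year of September 1, 2234: 244.
2232 has 366 days, so 366 − 301 = 65 days remain in 2232.
Full years: 2233: 365. Sum = 365.
Total: 65 + 365 + 244 = 674 days.
674 mod 7 = 2, so 2 days after Saturday is Monday.

Monday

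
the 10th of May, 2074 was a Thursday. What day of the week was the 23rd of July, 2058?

Tuesday

Count forward from the earlier date (July 23, 2058) to the later (May 10, 2074):
Day-of-year of July 23, 2058: 204.
Day-of-year of May 10, 2074: 130.
2058 has 365 days, so 365 − 204 = 161 days remain in 2058.
Full years 2059–2073: 11 common + 4 leap = 11×365 + 4×366 = 5479 days.
Total: 161 + 5479 + 130 = 5770 days.
5770 mod 7 = 2, so 2 days before Thursday is Tuesday.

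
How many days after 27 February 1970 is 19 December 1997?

Day-of-year of February 27, 1970: 58.
Day-of-year of December 19, 1997: 353.
1970 has 365 days, so 365 − 58 = 307 days remain in 1970.
Full years 1971–1996: 19 common + 7 leap = 19×365 + 7×366 = 9497 days.
Total: 307 + 9497 + 353 = 10157 days.

10157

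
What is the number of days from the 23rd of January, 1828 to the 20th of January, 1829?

363

January 1828: 31 − 23 = 8 days remain.
Then 11 full months totalling 335 days.
January 1–20, 1829: 20 days.
Residual: 363 days.
Total: 363 days.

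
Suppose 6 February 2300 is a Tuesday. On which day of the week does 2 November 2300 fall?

Friday

February 2300: 28 − 6 = 22 days remain (2300 is not a leap year (divisible by 100 but not 400), so February has 28 days).
Then March (31), April (30), May (31), June (30), July (31), August (31), September (30), October (31): 31 + 30 + 31 + 30 + 31 + 31 + 30 + 31 = 245 days.
November 1–2, 2300: 2 days.
Total: 22 + 245 + 2 = 269 days.
269 mod 7 = 3, so 3 days after Tuesday is Friday.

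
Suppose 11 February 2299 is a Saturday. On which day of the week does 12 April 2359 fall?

Sunday

Day-of-year of February 11, 2299: 42.
Day-of-year of April 12, 2359: 102.
2299 has 365 days, so 365 − 42 = 323 days remain in 2299.
Full years 2300–2358: 45 common + 14 leap = 45×365 + 14×366 = 21549 days.
Total: 323 + 21549 + 102 = 21974 days.
21974 mod 7 = 1, so 1 day after Saturday is Sunday.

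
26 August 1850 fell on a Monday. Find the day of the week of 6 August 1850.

Tuesday

Count forward from the earlier date (August 6, 1850) to the later (August 26, 1850):
Within August 1850: 26 − 6 = 20 days.
20 mod 7 = 6, so 6 days before Monday is Tuesday.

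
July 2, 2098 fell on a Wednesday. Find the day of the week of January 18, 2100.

Day-of-year of July 2, 2098: 183.
Day-of-year of January 18, 2100: 18.
2098 has 365 days, so 365 − 183 = 182 days remain in 2098.
Full years: 2099: 365. Sum = 365.
Total: 182 + 365 + 18 = 565 days.
565 mod 7 = 5, so 5 days after Wednesday is Monday.

Monday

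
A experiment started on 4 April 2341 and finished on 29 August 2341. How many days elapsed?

147

April 2341: 30 − 4 = 26 days remain.
Then May (31), June (30), July (31): 31 + 30 + 31 = 92 days.
August 1–29, 2341: 29 days.
Total: 26 + 92 + 29 = 147 days.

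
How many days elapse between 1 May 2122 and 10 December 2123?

588

Day-of-year of May 1, 2122: 121.
Day-of-year of December 10, 2123: 344.
2122 has 365 days, so 365 − 121 = 244 days remain in 2122.
Total: 244 + 344 = 588 days.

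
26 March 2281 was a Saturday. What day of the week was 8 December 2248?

Count forward from the earlier date (December 8, 2248) to the later (March 26, 2281):
Day-of-year of December 8, 2248: 343.
Day-of-year of March 26, 2281: 85.
2248 has 366 days, so 366 − 343 = 23 days remain in 2248.
Full years 2249–2280: 24 common + 8 leap = 24×365 + 8×366 = 11688 days.
Total: 23 + 11688 + 85 = 11796 days.
11796 mod 7 = 1, so 1 day before Saturday is Friday.

Friday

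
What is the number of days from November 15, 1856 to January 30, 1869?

4459

Day-of-year of November 15, 1856: 320.
Day-of-year of January 30, 1869: 30.
1856 has 366 days, so 366 − 320 = 46 days remain in 1856.
Full years 1857–1868: 9 common + 3 leap = 9×365 + 3×366 = 4383 days.
Total: 46 + 4383 + 30 = 4459 days.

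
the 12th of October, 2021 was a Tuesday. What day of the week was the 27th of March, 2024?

Wednesday

Day-of-year of October 12, 2021: 285.
Day-of-year of March 27, 2024: 87.
2021 has 365 days, so 365 − 285 = 80 days remain in 2021.
Full years: 2022: 365; 2023: 365. Sum = 730.
Total: 80 + 730 + 87 = 897 days.
897 mod 7 = 1, so 1 day after Tuesday is Wednesday.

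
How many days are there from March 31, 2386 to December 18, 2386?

262

March 2386: 31 − 31 = 0 days remain.
Then April (30), May (31), June (30), July (31), August (31), September (30), October (31), November (30): 30 + 31 + 30 + 31 + 31 + 30 + 31 + 30 = 244 days.
December 1–18, 2386: 18 days.
Total: 0 + 244 + 18 = 262 days.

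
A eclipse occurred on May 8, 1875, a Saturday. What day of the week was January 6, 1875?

Wednesday

Count forward from the earlier date (January 6, 1875) to the later (May 8, 1875):
January 1875: 31 − 6 = 25 days remain.
Then February 1875 (28), March (31), April (30): 28 + 31 + 30 = 89 days.
May 1–8, 1875: 8 days.
Total: 25 + 89 + 8 = 122 days.
122 mod 7 = 3, so 3 days before Saturday is Wednesday.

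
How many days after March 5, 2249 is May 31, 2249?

March 2249: 31 − 5 = 26 days remain.
Then April (30): 30 days.
May 1–31, 2249: 31 days.
Total: 26 + 30 + 31 = 87 days.

87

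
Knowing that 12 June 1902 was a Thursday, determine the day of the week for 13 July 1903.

Monday

Day-of-year of June 12, 1902: 163.
Day-of-year of July 13, 1903: 194.
1902 has 365 days, so 365 − 163 = 202 days remain in 1902.
Total: 202 + 194 = 396 days.
396 mod 7 = 4, so 4 days after Thursday is Monday.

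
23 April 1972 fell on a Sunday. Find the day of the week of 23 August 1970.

Count forward from the earlier date (August 23, 1970) to the later (April 23, 1972):
August 23, 1970 → August 23, 1971: 365 days.
August 1971: 31 − 23 = 8 days remain.
Then September (30), October (31), November (30), December (31), January (31), February 1972 (29), March (31): 30 + 31 + 30 + 31 + 31 + 29 + 31 = 213 days.
April 1–23, 1972: 23 days.
Residual: 244 days.
Total: 609 days.
609 is a multiple of 7, so 23 August 1970 falls on the same weekday: Sunday.

Sunday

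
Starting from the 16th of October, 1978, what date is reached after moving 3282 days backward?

the 21st of October, 1969

Count 3282 days before October 16, 1978:
From October 21, 1969 to October 21, 1977: 8 years, of which 2 contain a Feb 29 — 6×365 + 2×366 = 2922 days.
October 1977: 31 − 21 = 10 days remain.
Then 11 full months totalling 334 days.
October 1–16, 1978: 16 days.
Residual: 360 days.
Total: 3282 days.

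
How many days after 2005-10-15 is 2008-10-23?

1104

Day-of-year of October 15, 2005: 288.
Day-of-year of October 23, 2008: 297.
2005 has 365 days, so 365 − 288 = 77 days remain in 2005.
Full years: 2006: 365; 2007: 365. Sum = 730.
Total: 77 + 730 + 297 = 1104 days.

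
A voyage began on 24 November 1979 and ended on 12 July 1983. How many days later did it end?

1326

Day-of-year of November 24, 1979: 328.
Day-of-year of July 12, 1983: 193.
1979 has 365 days, so 365 − 328 = 37 days remain in 1979.
Full years: 1980: 366; 1981: 365; 1982: 365. Sum = 1096.
Total: 37 + 1096 + 193 = 1326 days.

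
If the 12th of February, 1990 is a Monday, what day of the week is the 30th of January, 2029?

Day-of-year of February 12, 1990: 43.
Day-of-year of January 30, 2029: 30.
1990 has 365 days, so 365 − 43 = 322 days remain in 1990.
Full years 1991–2028: 28 common + 10 leap = 28×365 + 10×366 = 13880 days.
Total: 322 + 13880 + 30 = 14232 days.
14232 mod 7 = 1, so 1 day after Monday is Tuesday.

Tuesday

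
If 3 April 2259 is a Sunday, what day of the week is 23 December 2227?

Count forward from the earlier date (December 23, 2227) to the later (April 3, 2259):
Day-of-year of December 23, 2227: 357.
Day-of-year of April 3, 2259: 93.
2227 has 365 days, so 365 − 357 = 8 days remain in 2227.
Full years 2228–2258: 23 common + 8 leap = 23×365 + 8×366 = 11323 days.
Total: 8 + 11323 + 93 = 11424 days.
11424 is a multiple of 7, so 23 December 2227 falls on the same weekday: Sunday.

Sunday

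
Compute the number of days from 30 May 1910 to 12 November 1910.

May 1910: 31 − 30 = 1 day remains.
Then June (30), July (31), August (31), September (30), October (31): 30 + 31 + 31 + 30 + 31 = 153 days.
November 1–12, 1910: 12 days.
Total: 1 + 153 + 12 = 166 days.

166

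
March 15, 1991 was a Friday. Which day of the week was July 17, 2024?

From March 15, 1991 to March 15, 2024: 33 years, of which 9 contain a Feb 29 — 24×365 + 9×366 = 12054 days.
(2000 is a leap year (divisible by 400).)
March 2024: 31 − 15 = 16 days remain.
Then April (30), May (31), June (30): 30 + 31 + 30 = 91 days.
July 1–17, 2024: 17 days.
Residual: 124 days.
Total: 12178 days.
12178 mod 7 = 5, so 5 days after Friday is Wednesday.

Wednesday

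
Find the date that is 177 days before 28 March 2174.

2 October 2173

Count 177 days before March 28, 2174:
Day-of-year of October 2, 2173: 275.
Day-of-year of March 28, 2174: 87.
2173 has 365 days, so 365 − 275 = 90 days remain in 2173.
Total: 90 + 87 = 177 days.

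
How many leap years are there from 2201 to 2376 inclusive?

43

Years divisible by 4: 2204, 2208, …, 2376 — 44 in all.
Of these, 2300 is divisible by 100 but not 400, so not leap.
Leap years: 44 − 1 = 43.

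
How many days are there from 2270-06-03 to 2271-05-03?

June 2270: 30 − 3 = 27 days remain.
Then 10 full months totalling 304 days.
May 1–3, 2271: 3 days.
Residual: 334 days.
Total: 334 days.

334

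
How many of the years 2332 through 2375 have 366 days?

Years divisible by 4 in [2332, 2375]: 2332, 2336, 2340, 2344, 2348, 2352, 2356, 2360, 2364, 2368, 2372.
No century exceptions apply. Count: 11.

11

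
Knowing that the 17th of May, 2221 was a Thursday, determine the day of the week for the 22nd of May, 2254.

Monday

From May 17, 2221 to May 17, 2254: 33 years, of which 8 contain a Feb 29 — 25×365 + 8×366 = 12053 days.
Within May 2254: 22 − 17 = 5 days.
Total: 12058 days.
12058 mod 7 = 4, so 4 days after Thursday is Monday.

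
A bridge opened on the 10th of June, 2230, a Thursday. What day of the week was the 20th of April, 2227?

Friday

Count forward from the earlier date (April 20, 2227) to the later (June 10, 2230):
Day-of-year of April 20, 2227: 110.
Day-of-year of June 10, 2230: 161.
2227 has 365 days, so 365 − 110 = 255 days remain in 2227.
Full years: 2228: 366; 2229: 365. Sum = 731.
Total: 255 + 731 + 161 = 1147 days.
1147 mod 7 = 6, so 6 days before Thursday is Friday.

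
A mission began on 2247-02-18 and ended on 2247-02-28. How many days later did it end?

10

Within February 2247: 28 − 18 = 10 days.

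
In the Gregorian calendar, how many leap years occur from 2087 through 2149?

Years divisible by 4: 2088, 2092, …, 2148 — 16 in all.
Of these, 2100 is divisible by 100 but not 400, so not leap.
Leap years: 16 − 1 = 15.

15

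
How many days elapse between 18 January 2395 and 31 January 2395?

13

Within January 2395: 31 − 18 = 13 days.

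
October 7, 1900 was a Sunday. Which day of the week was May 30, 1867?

Thursday

Count forward from the earlier date (May 30, 1867) to the later (October 7, 1900):
From May 30, 1867 to May 30, 1900: 33 years, of which 8 contain a Feb 29 — 25×365 + 8×366 = 12053 days.
(1900 is not a leap year (divisible by 100 but not 400).)
May 1900: 31 − 30 = 1 day remains.
Then June (30), July (31), August (31), September (30): 30 + 31 + 31 + 30 = 122 days.
October 1–7, 1900: 7 days.
Residual: 130 days.
Total: 12183 days.
12183 mod 7 = 3, so 3 days before Sunday is Thursday.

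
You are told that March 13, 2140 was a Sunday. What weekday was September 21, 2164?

From March 13, 2140 to March 13, 2164: 24 years, of which 6 contain a Feb 29 — 18×365 + 6×366 = 8766 days.
March 2164: 31 − 13 = 18 days remain.
Then April (30), May (31), June (30), July (31), August (31): 30 + 31 + 30 + 31 + 31 = 153 days.
September 1–21, 2164: 21 days.
Residual: 192 days.
Total: 8958 days.
8958 mod 7 = 5, so 5 days after Sunday is Friday.

Friday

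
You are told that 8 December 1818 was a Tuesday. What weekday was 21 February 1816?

Wednesday

Count forward from the earlier date (February 21, 1816) to the later (December 8, 1818):
Day-of-year of February 21, 1816: 52.
Day-of-year of December 8, 1818: 342.
1816 has 366 days, so 366 − 52 = 314 days remain in 1816.
Full years: 1817: 365. Sum = 365.
Total: 314 + 365 + 342 = 1021 days.
1021 mod 7 = 6, so 6 days before Tuesday is Wednesday.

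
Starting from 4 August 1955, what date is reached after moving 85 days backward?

11 May 1955

Count 85 days before August 4, 1955:
May 1955: 31 − 11 = 20 days remain.
Then June (30), July (31): 30 + 31 = 61 days.
August 1–4, 1955: 4 days.
Total: 20 + 61 + 4 = 85 days.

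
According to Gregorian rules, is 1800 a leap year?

No

1800 is not a leap year (divisible by 100 but not 400).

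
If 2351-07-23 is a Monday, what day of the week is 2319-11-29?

Count forward from the earlier date (November 29, 2319) to the later (July 23, 2351):
Day-of-year of November 29, 2319: 333.
Day-of-year of July 23, 2351: 204.
2319 has 365 days, so 365 − 333 = 32 days remain in 2319.
Full years 2320–2350: 23 common + 8 leap = 23×365 + 8×366 = 11323 days.
Total: 32 + 11323 + 204 = 11559 days.
11559 mod 7 = 2, so 2 days before Monday is Saturday.

Saturday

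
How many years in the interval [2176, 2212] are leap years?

Years divisible by 4 in [2176, 2212]: 2176, 2180, 2184, 2188, 2192, 2196, 2200, 2204, 2208, 2212.
Of these, 2200 is divisible by 100 but not 400, so not leap.
Leap years: 10 − 1 = 9.

9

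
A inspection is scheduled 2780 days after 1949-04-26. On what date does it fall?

1956-12-05

Count 2780 days after April 26, 1949:
From April 26, 1949 to April 26, 1956: 7 years, of which 2 contain a Feb 29 — 5×365 + 2×366 = 2557 days.
April 1956: 30 − 26 = 4 days remain.
Then May (31), June (30), July (31), August (31), September (30), October (31), November (30): 31 + 30 + 31 + 31 + 30 + 31 + 30 = 214 days.
December 1–5, 1956: 5 days.
Residual: 223 days.
Total: 2780 days.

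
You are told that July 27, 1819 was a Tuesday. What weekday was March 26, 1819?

Count forward from the earlier date (March 26, 1819) to the later (July 27, 1819):
March 1819: 31 − 26 = 5 days remain.
Then April (30), May (31), June (30): 30 + 31 + 30 = 91 days.
July 1–27, 1819: 27 days.
Total: 5 + 91 + 27 = 123 days.
123 mod 7 = 4, so 4 days before Tuesday is Friday.

Friday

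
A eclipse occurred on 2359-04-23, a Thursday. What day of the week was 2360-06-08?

April 23, 2359 → April 23, 2360: 366 days (2360 is a leap year).
April 2360: 30 − 23 = 7 days remain.
Then May (31): 31 days.
June 1–8, 2360: 8 days.
Residual: 46 days.
Total: 412 days.
412 mod 7 = 6, so 6 days after Thursday is Wednesday.

Wednesday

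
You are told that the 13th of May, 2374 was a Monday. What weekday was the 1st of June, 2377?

Wednesday

May 13, 2374 → May 13, 2375: 365 days.
May 13, 2375 → May 13, 2376: 366 days (2376 is a leap year).
May 13, 2376 → May 13, 2377: 365 days.
May 2377: 31 − 13 = 18 days remain.
June 1, 2377: 1 day.
Residual: 19 days.
Total: 1115 days.
1115 mod 7 = 2, so 2 days after Monday is Wednesday.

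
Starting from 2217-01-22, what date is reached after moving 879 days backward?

2214-08-27

Count 879 days before January 22, 2217:
Day-of-year of August 27, 2214: 239.
Day-of-year of January 22, 2217: 22.
2214 has 365 days, so 365 − 239 = 126 days remain in 2214.
Full years: 2215: 365; 2216: 366. Sum = 731.
Total: 126 + 731 + 22 = 879 days.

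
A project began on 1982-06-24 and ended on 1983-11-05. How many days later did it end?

499

Day-of-year of June 24, 1982: 175.
Day-of-year of November 5, 1983: 309.
1982 has 365 days, so 365 − 175 = 190 days remain in 1982.
Total: 190 + 309 = 499 days.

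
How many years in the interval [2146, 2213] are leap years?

16

Years divisible by 4: 2148, 2152, …, 2212 — 17 in all.
Of these, 2200 is divisible by 100 but not 400, so not leap.
Leap years: 17 − 1 = 16.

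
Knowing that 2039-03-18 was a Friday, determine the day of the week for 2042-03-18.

March 18, 2039 → March 18, 2040: 366 days (2040 is a leap year).
March 18, 2040 → March 18, 2041: 365 days.
March 18, 2041 → March 18, 2042: 365 days.
Total: 1096 days.
1096 mod 7 = 4, so 4 days after Friday is Tuesday.

Tuesday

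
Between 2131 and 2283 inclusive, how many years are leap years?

Years divisible by 4: 2132, 2136, …, 2280 — 38 in all.
Of these, 2200 is divisible by 100 but not 400, so not leap.
Leap years: 38 − 1 = 37.

37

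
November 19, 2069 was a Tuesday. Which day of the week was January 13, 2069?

Sunday

Count forward from the earlier date (January 13, 2069) to the later (November 19, 2069):
January 2069: 31 − 13 = 18 days remain.
Then 9 full months totalling 273 days.
November 1–19, 2069: 19 days.
Total: 18 + 273 + 19 = 310 days.
310 mod 7 = 2, so 2 days before Tuesday is Sunday.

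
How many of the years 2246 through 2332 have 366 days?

21

Years divisible by 4: 2248, 2252, …, 2332 — 22 in all.
Of these, 2300 is divisible by 100 but not 400, so not leap.
Leap years: 22 − 1 = 21.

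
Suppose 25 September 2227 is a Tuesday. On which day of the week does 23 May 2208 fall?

Monday

Count forward from the earlier date (May 23, 2208) to the later (September 25, 2227):
From May 23, 2208 to May 23, 2227: 19 years, of which 4 contain a Feb 29 — 15×365 + 4×366 = 6939 days.
May 2227: 31 − 23 = 8 days remain.
Then June (30), July (31), August (31): 30 + 31 + 31 = 92 days.
September 1–25, 2227: 25 days.
Residual: 125 days.
Total: 7064 days.
7064 mod 7 = 1, so 1 day before Tuesday is Monday.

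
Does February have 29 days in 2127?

2127 is not a leap year.

No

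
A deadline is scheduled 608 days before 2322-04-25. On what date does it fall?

2320-08-25

Count 608 days before April 25, 2322:
August 25, 2320 → August 25, 2321: 365 days.
August 2321: 31 − 25 = 6 days remain.
Then September (30), October (31), November (30), December (31), January (31), February 2322 (28), March (31): 30 + 31 + 30 + 31 + 31 + 28 + 31 = 212 days.
April 1–25, 2322: 25 days.
Residual: 243 days.
Total: 608 days.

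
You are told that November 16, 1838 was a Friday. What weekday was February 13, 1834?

Thursday

Count forward from the earlier date (February 13, 1834) to the later (November 16, 1838):
Day-of-year of February 13, 1834: 44.
Day-of-year of November 16, 1838: 320.
1834 has 365 days, so 365 − 44 = 321 days remain in 1834.
Full years: 1835: 365; 1836: 366; 1837: 365. Sum = 1096.
Total: 321 + 1096 + 320 = 1737 days.
1737 mod 7 = 1, so 1 day before Friday is Thursday.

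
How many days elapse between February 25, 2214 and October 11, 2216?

959

Day-of-year of February 25, 2214: 56.
Day-of-year of October 11, 2216: 285.
2214 has 365 days, so 365 − 56 = 309 days remain in 2214.
Full years: 2215: 365. Sum = 365.
Total: 309 + 365 + 285 = 959 days.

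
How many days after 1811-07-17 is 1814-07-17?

Day-of-year of July 17, 1811: 198.
Day-of-year of July 17, 1814: 198.
1811 has 365 days, so 365 − 198 = 167 days remain in 1811.
Full years: 1812: 366; 1813: 365. Sum = 731.
Total: 167 + 731 + 198 = 1096 days.

1096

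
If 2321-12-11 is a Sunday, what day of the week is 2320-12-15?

Wednesday

Count forward from the earlier date (December 15, 2320) to the later (December 11, 2321):
Day-of-year of December 15, 2320: 350.
Day-of-year of December 11, 2321: 345.
2320 has 366 days, so 366 − 350 = 16 days remain in 2320.
Total: 16 + 345 = 361 days.
361 mod 7 = 4, so 4 days before Sunday is Wednesday.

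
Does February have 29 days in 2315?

2315 is not a leap year.

No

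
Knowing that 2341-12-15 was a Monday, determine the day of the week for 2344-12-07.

Thursday

December 15, 2341 → December 15, 2342: 365 days.
December 15, 2342 → December 15, 2343: 365 days.
December 2343: 31 − 15 = 16 days remain.
Then 11 full months totalling 335 days.
December 1–7, 2344: 7 days.
Residual: 358 days.
Total: 1088 days.
1088 mod 7 = 3, so 3 days after Monday is Thursday.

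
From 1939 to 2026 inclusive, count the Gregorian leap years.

Years divisible by 4: 1940, 1944, …, 2024 — 22 in all.
2000 is divisible by 400, so still leap.
No century exceptions apply. Count: 22.

22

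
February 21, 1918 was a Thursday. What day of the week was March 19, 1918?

Tuesday

February 1918: 28 − 21 = 7 days remain (1918 is not a leap year, so February has 28 days).
March 1–19, 1918: 19 days.
Total: 7 + 19 = 26 days.
26 mod 7 = 5, so 5 days after Thursday is Tuesday.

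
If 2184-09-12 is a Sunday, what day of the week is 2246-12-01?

Tuesday

Day-of-year of September 12, 2184: 256.
Day-of-year of December 1, 2246: 335.
2184 has 366 days, so 366 − 256 = 110 days remain in 2184.
Full years 2185–2245: 47 common + 14 leap = 47×365 + 14×366 = 22279 days.
Total: 110 + 22279 + 335 = 22724 days.
22724 mod 7 = 2, so 2 days after Sunday is Tuesday.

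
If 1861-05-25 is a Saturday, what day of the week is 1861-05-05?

Sunday

Count forward from the earlier date (May 5, 1861) to the later (May 25, 1861):
Within May 1861: 25 − 5 = 20 days.
20 mod 7 = 6, so 6 days before Saturday is Sunday.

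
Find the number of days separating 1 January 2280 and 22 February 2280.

January 2280: 31 − 1 = 30 days remain.
February 1–22, 2280: 22 days (2280 is a leap year).
Total: 30 + 22 = 52 days.

52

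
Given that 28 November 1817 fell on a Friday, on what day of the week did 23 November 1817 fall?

Sunday

Count forward from the earlier date (November 23, 1817) to the later (November 28, 1817):
Within November 1817: 28 − 23 = 5 days.
5 mod 7 = 5, so 5 days before Friday is Sunday.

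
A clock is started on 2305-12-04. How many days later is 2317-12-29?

Day-of-year of December 4, 2305: 338.
Day-of-year of December 29, 2317: 363.
2305 has 365 days, so 365 − 338 = 27 days remain in 2305.
Full years 2306–2316: 8 common + 3 leap = 8×365 + 3×366 = 4018 days.
Total: 27 + 4018 + 363 = 4408 days.

4408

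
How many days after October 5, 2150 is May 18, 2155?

October 5, 2150 → October 5, 2151: 365 days.
October 5, 2151 → October 5, 2152: 366 days (2152 is a leap year).
October 5, 2152 → October 5, 2153: 365 days.
October 5, 2153 → October 5, 2154: 365 days.
October 2154: 31 − 5 = 26 days remain.
Then November (30), December (31), January (31), February 2155 (28), March (31), April (30): 30 + 31 + 31 + 28 + 31 + 30 = 181 days.
May 1–18, 2155: 18 days.
Residual: 225 days.
Total: 1686 days.

1686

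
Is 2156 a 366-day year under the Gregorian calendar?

Yes

2156 is a leap year.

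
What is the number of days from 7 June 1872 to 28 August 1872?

June 1872: 30 − 7 = 23 days remain.
Then July (31): 31 days.
August 1–28, 1872: 28 days.
Total: 23 + 31 + 28 = 82 days.

82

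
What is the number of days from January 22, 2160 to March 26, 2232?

26361

From January 22, 2160 to January 22, 2232: 72 years, of which 17 contain a Feb 29 — 55×365 + 17×366 = 26297 days.
(2200 is not a leap year (divisible by 100 but not 400).)
January 2232: 31 − 22 = 9 days remain.
Then February 2232 (29): 29 days.
March 1–26, 2232: 26 days.
Residual: 64 days.
Total: 26361 days.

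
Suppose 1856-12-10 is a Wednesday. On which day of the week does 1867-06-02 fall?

Day-of-year of December 10, 1856: 345.
Day-of-year of June 2, 1867: 153.
1856 has 366 days, so 366 − 345 = 21 days remain in 1856.
Full years 1857–1866: 8 common + 2 leap = 8×365 + 2×366 = 3652 days.
Total: 21 + 3652 + 153 = 3826 days.
3826 mod 7 = 4, so 4 days after Wednesday is Sunday.

Sunday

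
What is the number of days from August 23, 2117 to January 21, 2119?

516

Day-of-year of August 23, 2117: 235.
Day-of-year of January 21, 2119: 21.
2117 has 365 days, so 365 − 235 = 130 days remain in 2117.
Full years: 2118: 365. Sum = 365.
Total: 130 + 365 + 21 = 516 days.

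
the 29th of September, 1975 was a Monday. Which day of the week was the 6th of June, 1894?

Wednesday

Count forward from the earlier date (June 6, 1894) to the later (September 29, 1975):
From June 6, 1894 to June 6, 1975: 81 years, of which 19 contain a Feb 29 — 62×365 + 19×366 = 29584 days.
(1900 is not a leap year (divisible by 100 but not 400).)
June 1975: 30 − 6 = 24 days remain.
Then July (31), August (31): 31 + 31 = 62 days.
September 1–29, 1975: 29 days.
Residual: 115 days.
Total: 29699 days.
29699 mod 7 = 5, so 5 days before Monday is Wednesday.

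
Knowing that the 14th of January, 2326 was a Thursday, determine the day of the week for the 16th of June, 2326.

January 2326: 31 − 14 = 17 days remain.
Then February 2326 (28), March (31), April (30), May (31): 28 + 31 + 30 + 31 = 120 days.
June 1–16, 2326: 16 days.
Total: 17 + 120 + 16 = 153 days.
153 mod 7 = 6, so 6 days after Thursday is Wednesday.

Wednesday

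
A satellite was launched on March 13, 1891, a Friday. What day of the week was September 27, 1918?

Friday

Day-of-year of March 13, 1891: 72.
Day-of-year of September 27, 1918: 270.
1891 has 365 days, so 365 − 72 = 293 days remain in 1891.
Full years 1892–1917: 20 common + 6 leap = 20×365 + 6×366 = 9496 days.
Total: 293 + 9496 + 270 = 10059 days.
10059 is a multiple of 7, so September 27, 1918 falls on the same weekday: Friday.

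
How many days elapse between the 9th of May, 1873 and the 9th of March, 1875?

Day-of-year of May 9, 1873: 129.
Day-of-year of March 9, 1875: 68.
1873 has 365 days, so 365 − 129 = 236 days remain in 1873.
Full years: 1874: 365. Sum = 365.
Total: 236 + 365 + 68 = 669 days.

669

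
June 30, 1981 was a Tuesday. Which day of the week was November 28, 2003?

Friday

From June 30, 1981 to June 30, 2003: 22 years, of which 5 contain a Feb 29 — 17×365 + 5×366 = 8035 days.
(2000 is a leap year (divisible by 400).)
June 2003: 30 − 30 = 0 days remain.
Then July (31), August (31), September (30), October (31): 31 + 31 + 30 + 31 = 123 days.
November 1–28, 2003: 28 days.
Residual: 151 days.
Total: 8186 days.
8186 mod 7 = 3, so 3 days after Tuesday is Friday.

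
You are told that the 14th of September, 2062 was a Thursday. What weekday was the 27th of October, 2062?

September 2062: 30 − 14 = 16 days remain.
October 1–27, 2062: 27 days.
Total: 16 + 27 = 43 days.
43 mod 7 = 1, so 1 day after Thursday is Friday.

Friday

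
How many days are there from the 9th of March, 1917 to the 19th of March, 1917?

Within March 1917: 19 − 9 = 10 days.

10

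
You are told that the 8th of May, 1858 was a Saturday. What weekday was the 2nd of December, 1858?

May 1858: 31 − 8 = 23 days remain.
Then June (30), July (31), August (31), September (30), October (31), November (30): 30 + 31 + 31 + 30 + 31 + 30 = 183 days.
December 1–2, 1858: 2 days.
Total: 23 + 183 + 2 = 208 days.
208 mod 7 = 5, so 5 days after Saturday is Thursday.

Thursday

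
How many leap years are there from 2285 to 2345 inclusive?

Years divisible by 4: 2288, 2292, …, 2344 — 15 in all.
Of these, 2300 is divisible by 100 but not 400, so not leap.
Leap years: 15 − 1 = 14.

14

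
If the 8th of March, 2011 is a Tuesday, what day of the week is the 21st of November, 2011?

Monday

March 2011: 31 − 8 = 23 days remain.
Then April (30), May (31), June (30), July (31), August (31), September (30), October (31): 30 + 31 + 30 + 31 + 31 + 30 + 31 = 214 days.
November 1–21, 2011: 21 days.
Total: 23 + 214 + 21 = 258 days.
258 mod 7 = 6, so 6 days after Tuesday is Monday.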